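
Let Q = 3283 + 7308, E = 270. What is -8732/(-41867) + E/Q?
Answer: 14826386/63344771 ≈ 0.23406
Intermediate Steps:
Q = 10591
-8732/(-41867) + E/Q = -8732/(-41867) + 270/10591 = -8732*(-1/41867) + 270*(1/10591) = 8732/41867 + 270/10591 = 14826386/63344771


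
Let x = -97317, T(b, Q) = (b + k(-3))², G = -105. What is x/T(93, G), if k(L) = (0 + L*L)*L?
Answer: -983/44 ≈ -22.341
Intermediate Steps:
k(L) = L³ (k(L) = (0 + L²)*L = L²*L = L³)
T(b, Q) = (-27 + b)² (T(b, Q) = (b + (-3)³)² = (b - 27)² = (-27 + b)²)
x/T(93, G) = -97317/(-27 + 93)² = -97317/(66²) = -97317/4356 = -97317*1/4356 = -983/44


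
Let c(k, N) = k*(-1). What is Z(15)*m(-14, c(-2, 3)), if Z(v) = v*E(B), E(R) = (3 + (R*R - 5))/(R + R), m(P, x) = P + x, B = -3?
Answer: 210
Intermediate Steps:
c(k, N) = -k
E(R) = (-2 + R²)/(2*R) (E(R) = (3 + (R² - 5))/((2*R)) = (3 + (-5 + R²))*(1/(2*R)) = (-2 + R²)*(1/(2*R)) = (-2 + R²)/(2*R))
Z(v) = -7*v/6 (Z(v) = v*((½)*(-3) - 1/(-3)) = v*(-3/2 - 1*(-⅓)) = v*(-3/2 + ⅓) = v*(-7/6) = -7*v/6)
Z(15)*m(-14, c(-2, 3)) = (-7/6*15)*(-14 - 1*(-2)) = -35*(-14 + 2)/2 = -35/2*(-12) = 210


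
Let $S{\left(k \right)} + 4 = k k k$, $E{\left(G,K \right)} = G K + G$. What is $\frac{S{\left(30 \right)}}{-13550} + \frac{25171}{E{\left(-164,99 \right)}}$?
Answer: $- \frac{15676029}{4444400} \approx -3.5271$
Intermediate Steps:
$E{\left(G,K \right)} = G + G K$
$S{\left(k \right)} = -4 + k^{3}$ ($S{\left(k \right)} = -4 + k k k = -4 + k^{2} k = -4 + k^{3}$)
$\frac{S{\left(30 \right)}}{-13550} + \frac{25171}{E{\left(-164,99 \right)}} = \frac{-4 + 30^{3}}{-13550} + \frac{25171}{\left(-164\right) \left(1 + 99\right)} = \left(-4 + 27000\right) \left(- \frac{1}{13550}\right) + \frac{25171}{\left(-164\right) 100} = 26996 \left(- \frac{1}{13550}\right) + \frac{25171}{-16400} = - \frac{13498}{6775} + 25171 \left(- \frac{1}{16400}\right) = - \frac{13498}{6775} - \frac{25171}{16400} = - \frac{15676029}{4444400}$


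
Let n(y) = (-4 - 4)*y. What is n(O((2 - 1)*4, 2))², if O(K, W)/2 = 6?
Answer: 9216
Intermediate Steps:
O(K, W) = 12 (O(K, W) = 2*6 = 12)
n(y) = -8*y
n(O((2 - 1)*4, 2))² = (-8*12)² = (-96)² = 9216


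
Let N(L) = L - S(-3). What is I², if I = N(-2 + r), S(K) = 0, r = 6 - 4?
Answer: 0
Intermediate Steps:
r = 2
N(L) = L (N(L) = L - 1*0 = L + 0 = L)
I = 0 (I = -2 + 2 = 0)
I² = 0² = 0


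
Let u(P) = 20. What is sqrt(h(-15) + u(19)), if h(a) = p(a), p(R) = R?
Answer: sqrt(5) ≈ 2.2361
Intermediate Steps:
h(a) = a
sqrt(h(-15) + u(19)) = sqrt(-15 + 20) = sqrt(5)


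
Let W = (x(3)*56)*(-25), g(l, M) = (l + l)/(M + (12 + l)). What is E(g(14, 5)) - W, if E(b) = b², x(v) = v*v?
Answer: 12109384/961 ≈ 12601.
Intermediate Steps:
x(v) = v²
g(l, M) = 2*l/(12 + M + l) (g(l, M) = (2*l)/(12 + M + l) = 2*l/(12 + M + l))
W = -12600 (W = (3²*56)*(-25) = (9*56)*(-25) = 504*(-25) = -12600)
E(g(14, 5)) - W = (2*14/(12 + 5 + 14))² - 1*(-12600) = (2*14/31)² + 12600 = (2*14*(1/31))² + 12600 = (28/31)² + 12600 = 784/961 + 12600 = 12109384/961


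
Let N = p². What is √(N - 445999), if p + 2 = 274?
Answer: 3*I*√41335 ≈ 609.93*I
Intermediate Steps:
p = 272 (p = -2 + 274 = 272)
N = 73984 (N = 272² = 73984)
√(N - 445999) = √(73984 - 445999) = √(-372015) = 3*I*√41335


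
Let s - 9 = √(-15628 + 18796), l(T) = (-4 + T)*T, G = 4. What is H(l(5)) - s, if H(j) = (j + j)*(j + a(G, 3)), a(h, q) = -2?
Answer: 21 - 12*√22 ≈ -35.285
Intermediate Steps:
l(T) = T*(-4 + T)
s = 9 + 12*√22 (s = 9 + √(-15628 + 18796) = 9 + √3168 = 9 + 12*√22 ≈ 65.285)
H(j) = 2*j*(-2 + j) (H(j) = (j + j)*(j - 2) = (2*j)*(-2 + j) = 2*j*(-2 + j))
H(l(5)) - s = 2*(5*(-4 + 5))*(-2 + 5*(-4 + 5)) - (9 + 12*√22) = 2*(5*1)*(-2 + 5*1) + (-9 - 12*√22) = 2*5*(-2 + 5) + (-9 - 12*√22) = 2*5*3 + (-9 - 12*√22) = 30 + (-9 - 12*√22) = 21 - 12*√22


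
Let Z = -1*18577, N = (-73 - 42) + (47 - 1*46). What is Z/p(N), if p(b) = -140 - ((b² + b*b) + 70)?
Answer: 18577/26202 ≈ 0.70899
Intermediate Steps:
N = -114 (N = -115 + (47 - 46) = -115 + 1 = -114)
Z = -18577
p(b) = -210 - 2*b² (p(b) = -140 - ((b² + b²) + 70) = -140 - (2*b² + 70) = -140 - (70 + 2*b²) = -140 + (-70 - 2*b²) = -210 - 2*b²)
Z/p(N) = -18577/(-210 - 2*(-114)²) = -18577/(-210 - 2*12996) = -18577/(-210 - 25992) = -18577/(-26202) = -18577*(-1/26202) = 18577/26202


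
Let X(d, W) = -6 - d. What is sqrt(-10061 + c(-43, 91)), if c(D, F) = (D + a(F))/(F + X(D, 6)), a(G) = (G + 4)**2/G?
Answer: I*sqrt(1332984107)/364 ≈ 100.3*I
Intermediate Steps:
X(d, W) = -6 - d
a(G) = (4 + G)**2/G
c(D, F) = (D + (4 + F)**2/F)/(-6 + F - D) (c(D, F) = (D + (4 + F)**2/F)/(F + (-6 - D)) = (D + (4 + F)**2/F)/(-6 + F - D))
sqrt(-10061 + c(-43, 91)) = sqrt(-10061 + (-(4 + 91)**2 - 1*(-43)*91)/(91*(6 - 43 - 1*91))) = sqrt(-10061 + (-1*95**2 + 3913)/(91*(6 - 43 - 91))) = sqrt(-10061 + (1/91)*(-1*9025 + 3913)/(-128)) = sqrt(-10061 + (1/91)*(-1/128)*(-9025 + 3913)) = sqrt(-10061 + (1/91)*(-1/128)*(-5112)) = sqrt(-10061 + 639/1456) = sqrt(-14648177/1456) = I*sqrt(1332984107)/364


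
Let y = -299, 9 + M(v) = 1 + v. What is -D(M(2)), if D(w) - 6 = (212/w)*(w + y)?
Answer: -32348/3 ≈ -10783.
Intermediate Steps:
M(v) = -8 + v (M(v) = -9 + (1 + v) = -8 + v)
D(w) = 6 + 212*(-299 + w)/w (D(w) = 6 + (212/w)*(w - 299) = 6 + (212/w)*(-299 + w) = 6 + 212*(-299 + w)/w)
-D(M(2)) = -(218 - 63388/(-8 + 2)) = -(218 - 63388/(-6)) = -(218 - 63388*(-⅙)) = -(218 + 31694/3) = -1*32348/3 = -32348/3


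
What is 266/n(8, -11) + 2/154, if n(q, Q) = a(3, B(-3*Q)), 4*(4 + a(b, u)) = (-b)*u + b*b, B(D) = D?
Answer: -40911/4081 ≈ -10.025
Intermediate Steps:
a(b, u) = -4 + b²/4 - b*u/4 (a(b, u) = -4 + ((-b)*u + b*b)/4 = -4 + (-b*u + b²)/4 = -4 + (b² - b*u)/4 = -4 + (b²/4 - b*u/4) = -4 + b²/4 - b*u/4)
n(q, Q) = -7/4 + 9*Q/4 (n(q, Q) = -4 + (¼)*3² - ¼*3*(-3*Q) = -4 + (¼)*9 + 9*Q/4 = -4 + 9/4 + 9*Q/4 = -7/4 + 9*Q/4)
266/n(8, -11) + 2/154 = 266/(-7/4 + (9/4)*(-11)) + 2/154 = 266/(-7/4 - 99/4) + 2*(1/154) = 266/(-53/2) + 1/77 = 266*(-2/53) + 1/77 = -532/53 + 1/77 = -40911/4081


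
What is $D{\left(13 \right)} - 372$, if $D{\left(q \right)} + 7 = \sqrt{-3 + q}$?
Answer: $-379 + \sqrt{10} \approx -375.84$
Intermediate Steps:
$D{\left(q \right)} = -7 + \sqrt{-3 + q}$
$D{\left(13 \right)} - 372 = \left(-7 + \sqrt{-3 + 13}\right) - 372 = \left(-7 + \sqrt{10}\right) - 372 = -379 + \sqrt{10}$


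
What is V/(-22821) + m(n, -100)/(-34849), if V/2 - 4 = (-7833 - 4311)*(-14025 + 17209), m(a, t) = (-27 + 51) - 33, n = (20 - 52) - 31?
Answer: 2694977364805/795289029 ≈ 3388.7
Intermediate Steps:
n = -63 (n = -32 - 31 = -63)
m(a, t) = -9 (m(a, t) = 24 - 33 = -9)
V = -77332984 (V = 8 + 2*((-7833 - 4311)*(-14025 + 17209)) = 8 + 2*(-12144*3184) = 8 + 2*(-38666496) = 8 - 77332992 = -77332984)
V/(-22821) + m(n, -100)/(-34849) = -77332984/(-22821) - 9/(-34849) = -77332984*(-1/22821) - 9*(-1/34849) = 77332984/22821 + 9/34849 = 2694977364805/795289029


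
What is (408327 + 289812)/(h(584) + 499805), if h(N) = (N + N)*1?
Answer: 13689/9823 ≈ 1.3936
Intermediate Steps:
h(N) = 2*N (h(N) = (2*N)*1 = 2*N)
(408327 + 289812)/(h(584) + 499805) = (408327 + 289812)/(2*584 + 499805) = 698139/(1168 + 499805) = 698139/500973 = 698139*(1/500973) = 13689/9823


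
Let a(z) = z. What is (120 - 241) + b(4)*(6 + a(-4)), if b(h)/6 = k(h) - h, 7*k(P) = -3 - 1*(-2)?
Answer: -1195/7 ≈ -170.71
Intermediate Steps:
k(P) = -⅐ (k(P) = (-3 - 1*(-2))/7 = (-3 + 2)/7 = (⅐)*(-1) = -⅐)
b(h) = -6/7 - 6*h (b(h) = 6*(-⅐ - h) = -6/7 - 6*h)
(120 - 241) + b(4)*(6 + a(-4)) = (120 - 241) + (-6/7 - 6*4)*(6 - 4) = -121 + (-6/7 - 24)*2 = -121 - 174/7*2 = -121 - 348/7 = -1195/7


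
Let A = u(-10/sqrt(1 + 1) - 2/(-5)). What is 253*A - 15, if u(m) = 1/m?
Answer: -10610/623 - 31625*sqrt(2)/1246 ≈ -52.925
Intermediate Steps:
u(m) = 1/m
A = 1/(2/5 - 5*sqrt(2)) (A = 1/(-10/sqrt(1 + 1) - 2/(-5)) = 1/(-10*sqrt(2)/2 - 2*(-1/5)) = 1/(-5*sqrt(2) + 2/5) = 1/(2/5 - 5*sqrt(2)) ≈ -0.14990)
253*A - 15 = 253*(-5/623 - 125*sqrt(2)/1246) - 15 = (-1265/623 - 31625*sqrt(2)/1246) - 15 = -10610/623 - 31625*sqrt(2)/1246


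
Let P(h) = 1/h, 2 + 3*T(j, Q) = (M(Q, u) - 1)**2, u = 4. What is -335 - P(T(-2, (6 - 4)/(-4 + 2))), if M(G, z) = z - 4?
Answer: -332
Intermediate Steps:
M(G, z) = -4 + z
T(j, Q) = -1/3 (T(j, Q) = -2/3 + ((-4 + 4) - 1)**2/3 = -2/3 + (0 - 1)**2/3 = -2/3 + (1/3)*(-1)**2 = -2/3 + (1/3)*1 = -2/3 + 1/3 = -1/3)
-335 - P(T(-2, (6 - 4)/(-4 + 2))) = -335 - 1/(-1/3) = -335 - 1*(-3) = -335 + 3 = -332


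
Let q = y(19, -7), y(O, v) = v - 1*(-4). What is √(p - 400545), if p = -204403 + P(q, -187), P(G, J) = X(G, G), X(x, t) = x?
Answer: I*√604951 ≈ 777.79*I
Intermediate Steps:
y(O, v) = 4 + v (y(O, v) = v + 4 = 4 + v)
q = -3 (q = 4 - 7 = -3)
P(G, J) = G
p = -204406 (p = -204403 - 3 = -204406)
√(p - 400545) = √(-204406 - 400545) = √(-604951) = I*√604951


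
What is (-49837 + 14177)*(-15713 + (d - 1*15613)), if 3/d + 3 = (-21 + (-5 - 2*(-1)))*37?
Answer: 331774328180/297 ≈ 1.1171e+9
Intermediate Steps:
d = -1/297 (d = 3/(-3 + (-21 + (-5 - 2*(-1)))*37) = 3/(-3 + (-21 + (-5 + 2))*37) = 3/(-3 + (-21 - 3)*37) = 3/(-3 - 24*37) = 3/(-3 - 888) = 3/(-891) = 3*(-1/891) = -1/297 ≈ -0.0033670)
(-49837 + 14177)*(-15713 + (d - 1*15613)) = (-49837 + 14177)*(-15713 + (-1/297 - 1*15613)) = -35660*(-15713 + (-1/297 - 15613)) = -35660*(-15713 - 4637062/297) = -35660*(-9303823/297) = 331774328180/297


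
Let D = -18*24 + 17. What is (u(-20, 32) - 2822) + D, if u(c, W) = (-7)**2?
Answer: -3188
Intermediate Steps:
u(c, W) = 49
D = -415 (D = -432 + 17 = -415)
(u(-20, 32) - 2822) + D = (49 - 2822) - 415 = -2773 - 415 = -3188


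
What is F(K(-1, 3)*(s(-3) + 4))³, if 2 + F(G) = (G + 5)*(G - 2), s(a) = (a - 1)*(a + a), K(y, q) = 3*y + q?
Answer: -1728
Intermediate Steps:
K(y, q) = q + 3*y
s(a) = 2*a*(-1 + a) (s(a) = (-1 + a)*(2*a) = 2*a*(-1 + a))
F(G) = -2 + (-2 + G)*(5 + G) (F(G) = -2 + (G + 5)*(G - 2) = -2 + (5 + G)*(-2 + G) = -2 + (-2 + G)*(5 + G))
F(K(-1, 3)*(s(-3) + 4))³ = (-12 + ((3 + 3*(-1))*(2*(-3)*(-1 - 3) + 4))² + 3*((3 + 3*(-1))*(2*(-3)*(-1 - 3) + 4)))³ = (-12 + ((3 - 3)*(2*(-3)*(-4) + 4))² + 3*((3 - 3)*(2*(-3)*(-4) + 4)))³ = (-12 + (0*(24 + 4))² + 3*(0*(24 + 4)))³ = (-12 + (0*28)² + 3*(0*28))³ = (-12 + 0² + 3*0)³ = (-12 + 0 + 0)³ = (-12)³ = -1728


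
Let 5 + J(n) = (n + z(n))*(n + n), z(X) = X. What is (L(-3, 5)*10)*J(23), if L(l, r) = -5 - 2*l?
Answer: 21110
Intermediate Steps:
J(n) = -5 + 4*n² (J(n) = -5 + (n + n)*(n + n) = -5 + (2*n)*(2*n) = -5 + 4*n²)
(L(-3, 5)*10)*J(23) = ((-5 - 2*(-3))*10)*(-5 + 4*23²) = ((-5 + 6)*10)*(-5 + 4*529) = (1*10)*(-5 + 2116) = 10*2111 = 21110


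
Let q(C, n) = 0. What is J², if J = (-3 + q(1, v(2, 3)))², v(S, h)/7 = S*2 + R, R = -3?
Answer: 81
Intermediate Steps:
v(S, h) = -21 + 14*S (v(S, h) = 7*(S*2 - 3) = 7*(2*S - 3) = 7*(-3 + 2*S) = -21 + 14*S)
J = 9 (J = (-3 + 0)² = (-3)² = 9)
J² = 9² = 81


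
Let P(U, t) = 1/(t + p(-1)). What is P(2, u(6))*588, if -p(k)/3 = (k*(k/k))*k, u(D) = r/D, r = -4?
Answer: -1764/11 ≈ -160.36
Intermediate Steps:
u(D) = -4/D
p(k) = -3*k² (p(k) = -3*k*(k/k)*k = -3*k*1*k = -3*k*k = -3*k²)
P(U, t) = 1/(-3 + t) (P(U, t) = 1/(t - 3*(-1)²) = 1/(t - 3*1) = 1/(t - 3) = 1/(-3 + t))
P(2, u(6))*588 = 588/(-3 - 4/6) = 588/(-3 - 4*⅙) = 588/(-3 - ⅔) = 588/(-11/3) = -3/11*588 = -1764/11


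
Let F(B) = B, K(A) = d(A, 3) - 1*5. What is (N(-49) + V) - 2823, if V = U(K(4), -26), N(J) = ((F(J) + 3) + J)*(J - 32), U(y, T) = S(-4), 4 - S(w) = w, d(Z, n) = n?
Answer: 4880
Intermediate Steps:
S(w) = 4 - w
K(A) = -2 (K(A) = 3 - 1*5 = 3 - 5 = -2)
U(y, T) = 8 (U(y, T) = 4 - 1*(-4) = 4 + 4 = 8)
N(J) = (-32 + J)*(3 + 2*J) (N(J) = ((J + 3) + J)*(J - 32) = ((3 + J) + J)*(-32 + J) = (3 + 2*J)*(-32 + J) = (-32 + J)*(3 + 2*J))
V = 8
(N(-49) + V) - 2823 = ((-96 - 61*(-49) + 2*(-49)²) + 8) - 2823 = ((-96 + 2989 + 2*2401) + 8) - 2823 = ((-96 + 2989 + 4802) + 8) - 2823 = (7695 + 8) - 2823 = 7703 - 2823 = 4880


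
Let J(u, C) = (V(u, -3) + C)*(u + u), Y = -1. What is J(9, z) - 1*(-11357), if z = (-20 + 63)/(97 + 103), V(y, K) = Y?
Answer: 1134287/100 ≈ 11343.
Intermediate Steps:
V(y, K) = -1
z = 43/200 ≈ 0.21500
J(u, C) = 2*u*(-1 + C) (J(u, C) = (-1 + C)*(u + u) = (-1 + C)*(2*u) = 2*u*(-1 + C))
J(9, z) - 1*(-11357) = 2*9*(-1 + 43/200) - 1*(-11357) = 2*9*(-157/200) + 11357 = -1413/100 + 11357 = 1134287/100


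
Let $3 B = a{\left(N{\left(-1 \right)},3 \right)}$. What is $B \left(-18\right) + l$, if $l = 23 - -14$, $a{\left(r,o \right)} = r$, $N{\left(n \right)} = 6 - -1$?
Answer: $-5$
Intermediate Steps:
$N{\left(n \right)} = 7$ ($N{\left(n \right)} = 6 + 1 = 7$)
$B = \frac{7}{3}$ ($B = \frac{1}{3} \cdot 7 = \frac{7}{3} \approx 2.3333$)
$l = 37$ ($l = 23 + 14 = 37$)
$B \left(-18\right) + l = \frac{7}{3} \left(-18\right) + 37 = -42 + 37 = -5$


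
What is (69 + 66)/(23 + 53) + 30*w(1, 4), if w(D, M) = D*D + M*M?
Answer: 38895/76 ≈ 511.78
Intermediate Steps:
w(D, M) = D**2 + M**2
(69 + 66)/(23 + 53) + 30*w(1, 4) = (69 + 66)/(23 + 53) + 30*(1**2 + 4**2) = 135/76 + 30*(1 + 16) = 135*(1/76) + 30*17 = 135/76 + 510 = 38895/76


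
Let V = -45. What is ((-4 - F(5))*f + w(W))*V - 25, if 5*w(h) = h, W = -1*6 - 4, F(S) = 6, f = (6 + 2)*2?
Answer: 7265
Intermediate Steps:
f = 16 (f = 8*2 = 16)
W = -10 (W = -6 - 4 = -10)
w(h) = h/5
((-4 - F(5))*f + w(W))*V - 25 = ((-4 - 1*6)*16 + (1/5)*(-10))*(-45) - 25 = ((-4 - 6)*16 - 2)*(-45) - 25 = (-10*16 - 2)*(-45) - 25 = (-160 - 2)*(-45) - 25 = -162*(-45) - 25 = 7290 - 25 = 7265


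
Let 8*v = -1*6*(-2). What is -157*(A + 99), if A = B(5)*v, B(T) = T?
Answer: -33441/2 ≈ -16721.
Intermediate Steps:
v = 3/2 (v = (-1*6*(-2))/8 = (-6*(-2))/8 = (⅛)*12 = 3/2 ≈ 1.5000)
A = 15/2 (A = 5*(3/2) = 15/2 ≈ 7.5000)
-157*(A + 99) = -157*(15/2 + 99) = -157*213/2 = -33441/2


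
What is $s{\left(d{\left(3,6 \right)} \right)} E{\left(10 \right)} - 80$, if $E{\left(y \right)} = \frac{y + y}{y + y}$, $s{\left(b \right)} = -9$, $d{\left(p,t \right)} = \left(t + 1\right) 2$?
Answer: $-89$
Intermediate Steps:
$d{\left(p,t \right)} = 2 + 2 t$ ($d{\left(p,t \right)} = \left(1 + t\right) 2 = 2 + 2 t$)
$E{\left(y \right)} = 1$ ($E{\left(y \right)} = \frac{2 y}{2 y} = 2 y \frac{1}{2 y} = 1$)
$s{\left(d{\left(3,6 \right)} \right)} E{\left(10 \right)} - 80 = \left(-9\right) 1 - 80 = -9 - 80 = -89$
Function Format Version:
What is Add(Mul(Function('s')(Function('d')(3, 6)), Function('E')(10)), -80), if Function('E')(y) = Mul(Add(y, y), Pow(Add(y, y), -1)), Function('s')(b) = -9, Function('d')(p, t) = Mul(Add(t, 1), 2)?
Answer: -89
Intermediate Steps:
Function('d')(p, t) = Add(2, Mul(2, t)) (Function('d')(p, t) = Mul(Add(1, t), 2) = Add(2, Mul(2, t)))
Function('E')(y) = 1 (Function('E')(y) = Mul(Mul(2, y), Pow(Mul(2, y), -1)) = Mul(Mul(2, y), Mul(Rational(1, 2), Pow(y, -1))) = 1)
Add(Mul(Function('s')(Function('d')(3, 6)), Function('E')(10)), -80) = Add(Mul(-9, 1), -80) = Add(-9, -80) = -89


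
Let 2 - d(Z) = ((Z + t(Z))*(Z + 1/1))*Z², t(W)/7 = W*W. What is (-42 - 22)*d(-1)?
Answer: -128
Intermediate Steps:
t(W) = 7*W² (t(W) = 7*(W*W) = 7*W²)
d(Z) = 2 - Z²*(1 + Z)*(Z + 7*Z²) (d(Z) = 2 - (Z + 7*Z²)*(Z + 1/1)*Z² = 2 - (Z + 7*Z²)*(Z + 1)*Z² = 2 - (Z + 7*Z²)*(1 + Z)*Z² = 2 - (1 + Z)*(Z + 7*Z²)*Z² = 2 - Z²*(1 + Z)*(Z + 7*Z²))
(-42 - 22)*d(-1) = (-42 - 22)*(2 - 1*(-1)³ - 8*(-1)⁴ - 7*(-1)⁵) = -64*(2 - 1*(-1) - 8*1 - 7*(-1)) = -64*(2 + 1 - 8 + 7) = -64*2 = -128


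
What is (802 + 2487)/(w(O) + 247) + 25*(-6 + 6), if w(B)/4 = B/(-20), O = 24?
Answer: 16445/1211 ≈ 13.580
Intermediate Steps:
w(B) = -B/5 (w(B) = 4*(B/(-20)) = 4*(B*(-1/20)) = 4*(-B/20) = -B/5)
(802 + 2487)/(w(O) + 247) + 25*(-6 + 6) = (802 + 2487)/(-1/5*24 + 247) + 25*(-6 + 6) = 3289/(-24/5 + 247) + 25*0 = 3289/(1211/5) + 0 = 3289*(5/1211) + 0 = 16445/1211 + 0 = 16445/1211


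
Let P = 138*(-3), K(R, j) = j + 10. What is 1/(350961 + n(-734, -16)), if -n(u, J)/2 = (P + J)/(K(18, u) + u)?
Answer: 729/255850139 ≈ 2.8493e-6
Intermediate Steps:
K(R, j) = 10 + j
P = -414
n(u, J) = -2*(-414 + J)/(10 + 2*u) (n(u, J) = -2*(-414 + J)/((10 + u) + u) = -2*(-414 + J)/(10 + 2*u))
1/(350961 + n(-734, -16)) = 1/(350961 + (414 - 1*(-16))/(5 - 734)) = 1/(350961 + (414 + 16)/(-729)) = 1/(350961 - 1/729*430) = 1/(350961 - 430/729) = 1/(255850139/729) = 729/255850139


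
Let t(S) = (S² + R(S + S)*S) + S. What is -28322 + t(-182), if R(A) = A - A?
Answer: 4620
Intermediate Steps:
R(A) = 0
t(S) = S + S² (t(S) = (S² + 0*S) + S = (S² + 0) + S = S² + S = S + S²)
-28322 + t(-182) = -28322 - 182*(1 - 182) = -28322 - 182*(-181) = -28322 + 32942 = 4620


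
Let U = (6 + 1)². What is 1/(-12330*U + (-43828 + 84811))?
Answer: -1/563187 ≈ -1.7756e-6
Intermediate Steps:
U = 49 (U = 7² = 49)
1/(-12330*U + (-43828 + 84811)) = 1/(-12330*49 + (-43828 + 84811)) = 1/(-604170 + 40983) = 1/(-563187) = -1/563187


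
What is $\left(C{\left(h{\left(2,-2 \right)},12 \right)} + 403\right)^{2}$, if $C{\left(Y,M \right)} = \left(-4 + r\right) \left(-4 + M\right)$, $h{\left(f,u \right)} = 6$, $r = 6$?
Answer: $175561$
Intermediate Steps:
$C{\left(Y,M \right)} = -8 + 2 M$ ($C{\left(Y,M \right)} = \left(-4 + 6\right) \left(-4 + M\right) = 2 \left(-4 + M\right) = -8 + 2 M$)
$\left(C{\left(h{\left(2,-2 \right)},12 \right)} + 403\right)^{2} = \left(\left(-8 + 2 \cdot 12\right) + 403\right)^{2} = \left(\left(-8 + 24\right) + 403\right)^{2} = \left(16 + 403\right)^{2} = 419^{2} = 175561$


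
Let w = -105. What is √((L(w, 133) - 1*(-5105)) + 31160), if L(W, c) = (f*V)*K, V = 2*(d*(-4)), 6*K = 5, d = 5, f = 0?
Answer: √36265 ≈ 190.43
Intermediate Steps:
K = ⅚ (K = (⅙)*5 = ⅚ ≈ 0.83333)
V = -40 (V = 2*(5*(-4)) = 2*(-20) = -40)
L(W, c) = 0 (L(W, c) = (0*(-40))*(⅚) = 0*(⅚) = 0)
√((L(w, 133) - 1*(-5105)) + 31160) = √((0 - 1*(-5105)) + 31160) = √((0 + 5105) + 31160) = √(5105 + 31160) = √36265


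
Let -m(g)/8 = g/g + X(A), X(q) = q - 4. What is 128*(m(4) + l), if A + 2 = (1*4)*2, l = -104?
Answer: -16384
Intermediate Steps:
A = 6 (A = -2 + (1*4)*2 = -2 + 4*2 = -2 + 8 = 6)
X(q) = -4 + q
m(g) = -24 (m(g) = -8*(g/g + (-4 + 6)) = -8*(1 + 2) = -8*3 = -24)
128*(m(4) + l) = 128*(-24 - 104) = 128*(-128) = -16384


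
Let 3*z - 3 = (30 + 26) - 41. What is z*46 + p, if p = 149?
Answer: 425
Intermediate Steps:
z = 6 (z = 1 + ((30 + 26) - 41)/3 = 1 + (56 - 41)/3 = 1 + (⅓)*15 = 1 + 5 = 6)
z*46 + p = 6*46 + 149 = 276 + 149 = 425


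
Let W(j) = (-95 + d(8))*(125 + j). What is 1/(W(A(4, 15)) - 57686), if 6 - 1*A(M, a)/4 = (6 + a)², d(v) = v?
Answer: 1/82819 ≈ 1.2075e-5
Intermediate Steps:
A(M, a) = 24 - 4*(6 + a)²
W(j) = -10875 - 87*j (W(j) = (-95 + 8)*(125 + j) = -87*(125 + j) = -10875 - 87*j)
1/(W(A(4, 15)) - 57686) = 1/((-10875 - 87*(24 - 4*(6 + 15)²)) - 57686) = 1/((-10875 - 87*(24 - 4*21²)) - 57686) = 1/((-10875 - 87*(24 - 4*441)) - 57686) = 1/((-10875 - 87*(24 - 1764)) - 57686) = 1/((-10875 - 87*(-1740)) - 57686) = 1/((-10875 + 151380) - 57686) = 1/(140505 - 57686) = 1/82819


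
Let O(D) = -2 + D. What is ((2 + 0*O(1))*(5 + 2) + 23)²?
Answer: 1369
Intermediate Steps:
((2 + 0*O(1))*(5 + 2) + 23)² = ((2 + 0*(-2 + 1))*(5 + 2) + 23)² = ((2 + 0*(-1))*7 + 23)² = ((2 + 0)*7 + 23)² = (2*7 + 23)² = (14 + 23)² = 37² = 1369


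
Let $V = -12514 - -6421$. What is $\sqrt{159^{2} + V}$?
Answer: $6 \sqrt{533} \approx 138.52$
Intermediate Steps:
$V = -6093$ ($V = -12514 + 6421 = -6093$)
$\sqrt{159^{2} + V} = \sqrt{159^{2} - 6093} = \sqrt{25281 - 6093} = \sqrt{19188} = 6 \sqrt{533}$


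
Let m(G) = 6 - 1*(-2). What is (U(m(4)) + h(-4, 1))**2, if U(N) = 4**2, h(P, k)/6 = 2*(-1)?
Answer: 16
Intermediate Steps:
h(P, k) = -12 (h(P, k) = 6*(2*(-1)) = 6*(-2) = -12)
m(G) = 8 (m(G) = 6 + 2 = 8)
U(N) = 16
(U(m(4)) + h(-4, 1))**2 = (16 - 12)**2 = 4**2 = 16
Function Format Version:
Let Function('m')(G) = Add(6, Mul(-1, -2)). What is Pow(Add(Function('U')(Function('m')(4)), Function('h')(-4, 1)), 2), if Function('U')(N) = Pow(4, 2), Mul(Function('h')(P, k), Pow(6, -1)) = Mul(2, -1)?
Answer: 16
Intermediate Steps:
Function('h')(P, k) = -12 (Function('h')(P, k) = Mul(6, Mul(2, -1)) = Mul(6, -2) = -12)
Function('m')(G) = 8 (Function('m')(G) = Add(6, 2) = 8)
Function('U')(N) = 16
Pow(Add(Function('U')(Function('m')(4)), Function('h')(-4, 1)), 2) = Pow(Add(16, -12), 2) = Pow(4, 2) = 16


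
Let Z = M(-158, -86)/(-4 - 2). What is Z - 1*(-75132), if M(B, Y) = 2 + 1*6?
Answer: 225392/3 ≈ 75131.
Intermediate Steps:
M(B, Y) = 8 (M(B, Y) = 2 + 6 = 8)
Z = -4/3 (Z = 8/(-4 - 2) = 8/(-6) = 8*(-1/6) = -4/3 ≈ -1.3333)
Z - 1*(-75132) = -4/3 - 1*(-75132) = -4/3 + 75132 = 225392/3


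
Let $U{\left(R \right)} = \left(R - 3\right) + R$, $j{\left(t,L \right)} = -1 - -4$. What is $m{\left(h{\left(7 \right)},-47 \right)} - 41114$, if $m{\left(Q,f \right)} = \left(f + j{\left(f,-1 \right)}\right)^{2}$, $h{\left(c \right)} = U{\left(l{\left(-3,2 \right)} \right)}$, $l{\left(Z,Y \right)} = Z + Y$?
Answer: $-39178$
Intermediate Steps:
$l{\left(Z,Y \right)} = Y + Z$
$j{\left(t,L \right)} = 3$ ($j{\left(t,L \right)} = -1 + 4 = 3$)
$U{\left(R \right)} = -3 + 2 R$ ($U{\left(R \right)} = \left(-3 + R\right) + R = -3 + 2 R$)
$h{\left(c \right)} = -5$ ($h{\left(c \right)} = -3 + 2 \left(2 - 3\right) = -3 + 2 \left(-1\right) = -3 - 2 = -5$)
$m{\left(Q,f \right)} = \left(3 + f\right)^{2}$ ($m{\left(Q,f \right)} = \left(f + 3\right)^{2} = \left(3 + f\right)^{2}$)
$m{\left(h{\left(7 \right)},-47 \right)} - 41114 = \left(3 - 47\right)^{2} - 41114 = \left(-44\right)^{2} - 41114 = 1936 - 41114 = -39178$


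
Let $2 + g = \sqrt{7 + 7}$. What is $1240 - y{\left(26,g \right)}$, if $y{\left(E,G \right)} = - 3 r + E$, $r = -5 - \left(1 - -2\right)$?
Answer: $1190$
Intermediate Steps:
$g = -2 + \sqrt{14}$ ($g = -2 + \sqrt{7 + 7} = -2 + \sqrt{14} \approx 1.7417$)
$r = -8$ ($r = -5 - \left(1 + 2\right) = -5 - 3 = -8$)
$y{\left(E,G \right)} = 24 + E$ ($y{\left(E,G \right)} = \left(-3\right) \left(-8\right) + E = 24 + E$)
$1240 - y{\left(26,g \right)} = 1240 - \left(24 + 26\right) = 1240 - 50 = 1190$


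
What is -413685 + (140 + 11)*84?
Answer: -401001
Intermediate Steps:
-413685 + (140 + 11)*84 = -413685 + 151*84 = -413685 + 12684 = -401001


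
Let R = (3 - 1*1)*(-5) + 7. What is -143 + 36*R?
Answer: -251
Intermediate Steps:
R = -3 (R = (3 - 1)*(-5) + 7 = 2*(-5) + 7 = -10 + 7 = -3)
-143 + 36*R = -143 + 36*(-3) = -143 - 108 = -251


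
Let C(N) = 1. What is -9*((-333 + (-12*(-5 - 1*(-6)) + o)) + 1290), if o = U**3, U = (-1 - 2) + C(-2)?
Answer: -8433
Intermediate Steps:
U = -2 (U = (-1 - 2) + 1 = -3 + 1 = -2)
o = -8 (o = (-2)**3 = -8)
-9*((-333 + (-12*(-5 - 1*(-6)) + o)) + 1290) = -9*((-333 + (-12*(-5 - 1*(-6)) - 8)) + 1290) = -9*((-333 + (-12*(-5 + 6) - 8)) + 1290) = -9*((-333 + (-12*1 - 8)) + 1290) = -9*((-333 + (-12 - 8)) + 1290) = -9*((-333 - 20) + 1290) = -9*(-353 + 1290) = -9*937 = -8433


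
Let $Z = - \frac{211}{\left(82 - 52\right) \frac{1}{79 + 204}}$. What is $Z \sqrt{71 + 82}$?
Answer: $- \frac{59713 \sqrt{17}}{10} \approx -24620.0$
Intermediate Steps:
$Z = - \frac{59713}{30}$ ($Z = - \frac{211}{30 \cdot \frac{1}{283}} = - \frac{211}{\frac{30}{283}} = \left(-211\right) \frac{283}{30} = - \frac{59713}{30} \approx -1990.4$)
$Z \sqrt{71 + 82} = - \frac{59713 \sqrt{71 + 82}}{30} = - \frac{59713 \sqrt{153}}{30} = - \frac{59713 \cdot 3 \sqrt{17}}{30} = - \frac{59713 \sqrt{17}}{10}$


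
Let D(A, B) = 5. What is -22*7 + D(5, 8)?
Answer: -149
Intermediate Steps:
-22*7 + D(5, 8) = -22*7 + 5 = -154 + 5 = -149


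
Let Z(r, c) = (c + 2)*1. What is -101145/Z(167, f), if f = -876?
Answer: 101145/874 ≈ 115.73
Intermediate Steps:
Z(r, c) = 2 + c (Z(r, c) = (2 + c)*1 = 2 + c)
-101145/Z(167, f) = -101145/(2 - 876) = -101145/(-874) = -101145*(-1/874) = 101145/874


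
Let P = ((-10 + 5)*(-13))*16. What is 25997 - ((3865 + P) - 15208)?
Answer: 36300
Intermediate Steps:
P = 1040 (P = -5*(-13)*16 = 65*16 = 1040)
25997 - ((3865 + P) - 15208) = 25997 - ((3865 + 1040) - 15208) = 25997 - (4905 - 15208) = 25997 - 1*(-10303) = 25997 + 10303 = 36300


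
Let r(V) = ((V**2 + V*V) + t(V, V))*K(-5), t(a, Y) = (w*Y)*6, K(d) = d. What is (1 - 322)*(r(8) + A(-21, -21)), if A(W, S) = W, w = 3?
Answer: 443301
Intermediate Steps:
t(a, Y) = 18*Y (t(a, Y) = (3*Y)*6 = 18*Y)
r(V) = -90*V - 10*V**2 (r(V) = ((V**2 + V*V) + 18*V)*(-5) = ((V**2 + V**2) + 18*V)*(-5) = (2*V**2 + 18*V)*(-5) = -90*V - 10*V**2)
(1 - 322)*(r(8) + A(-21, -21)) = (1 - 322)*(10*8*(-9 - 1*8) - 21) = -321*(10*8*(-9 - 8) - 21) = -321*(10*8*(-17) - 21) = -321*(-1360 - 21) = -321*(-1381) = 443301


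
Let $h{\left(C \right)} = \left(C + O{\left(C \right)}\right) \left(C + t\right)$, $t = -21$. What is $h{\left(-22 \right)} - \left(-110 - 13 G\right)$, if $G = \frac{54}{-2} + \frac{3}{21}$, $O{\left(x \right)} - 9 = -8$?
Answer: $\frac{4647}{7} \approx 663.86$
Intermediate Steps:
$O{\left(x \right)} = 1$ ($O{\left(x \right)} = 9 - 8 = 1$)
$G = - \frac{188}{7}$ ($G = 54 \left(- \frac{1}{2}\right) + 3 \cdot \frac{1}{21} = -27 + \frac{1}{7} = - \frac{188}{7} \approx -26.857$)
$h{\left(C \right)} = \left(1 + C\right) \left(-21 + C\right)$ ($h{\left(C \right)} = \left(C + 1\right) \left(C - 21\right) = \left(1 + C\right) \left(-21 + C\right)$)
$h{\left(-22 \right)} - \left(-110 - 13 G\right) = \left(-21 + \left(-22\right)^{2} - -440\right) - \left(-110 - - \frac{2444}{7}\right) = \left(-21 + 484 + 440\right) - \left(-110 + \frac{2444}{7}\right) = 903 - \frac{1674}{7} = \frac{4647}{7}$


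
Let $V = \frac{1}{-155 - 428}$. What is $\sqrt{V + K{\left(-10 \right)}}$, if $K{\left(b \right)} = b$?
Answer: $\frac{7 i \sqrt{69377}}{583} \approx 3.1625 i$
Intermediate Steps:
$V = - \frac{1}{583}$ ($V = \frac{1}{-583} = - \frac{1}{583} \approx -0.0017153$)
$\sqrt{V + K{\left(-10 \right)}} = \sqrt{- \frac{1}{583} - 10} = \sqrt{- \frac{5831}{583}} = \frac{7 i \sqrt{69377}}{583}$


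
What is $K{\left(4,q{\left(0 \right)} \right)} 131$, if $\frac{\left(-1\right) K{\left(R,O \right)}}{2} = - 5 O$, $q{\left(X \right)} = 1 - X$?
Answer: $1310$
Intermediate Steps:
$K{\left(R,O \right)} = 10 O$ ($K{\left(R,O \right)} = - 2 \left(- 5 O\right) = 10 O$)
$K{\left(4,q{\left(0 \right)} \right)} 131 = 10 \left(1 - 0\right) 131 = 10 \left(1 + 0\right) 131 = 10 \cdot 1 \cdot 131 = 10 \cdot 131 = 1310$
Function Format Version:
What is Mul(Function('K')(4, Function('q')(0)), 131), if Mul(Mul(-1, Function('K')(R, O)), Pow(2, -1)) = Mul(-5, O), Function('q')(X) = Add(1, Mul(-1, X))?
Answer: 1310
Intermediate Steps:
Function('K')(R, O) = Mul(10, O) (Function('K')(R, O) = Mul(-2, Mul(-5, O)) = Mul(10, O))
Mul(Function('K')(4, Function('q')(0)), 131) = Mul(Mul(10, Add(1, Mul(-1, 0))), 131) = Mul(Mul(10, Add(1, 0)), 131) = Mul(Mul(10, 1), 131) = Mul(10, 131) = 1310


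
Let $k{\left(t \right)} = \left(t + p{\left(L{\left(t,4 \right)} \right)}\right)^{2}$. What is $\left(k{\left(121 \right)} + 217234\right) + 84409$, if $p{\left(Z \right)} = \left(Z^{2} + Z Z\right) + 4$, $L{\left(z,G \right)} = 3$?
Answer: $322092$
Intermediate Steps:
$p{\left(Z \right)} = 4 + 2 Z^{2}$ ($p{\left(Z \right)} = \left(Z^{2} + Z^{2}\right) + 4 = 2 Z^{2} + 4 = 4 + 2 Z^{2}$)
$k{\left(t \right)} = \left(22 + t\right)^{2}$ ($k{\left(t \right)} = \left(t + \left(4 + 2 \cdot 3^{2}\right)\right)^{2} = \left(t + \left(4 + 2 \cdot 9\right)\right)^{2} = \left(t + \left(4 + 18\right)\right)^{2} = \left(t + 22\right)^{2} = \left(22 + t\right)^{2}$)
$\left(k{\left(121 \right)} + 217234\right) + 84409 = \left(\left(22 + 121\right)^{2} + 217234\right) + 84409 = \left(143^{2} + 217234\right) + 84409 = \left(20449 + 217234\right) + 84409 = 237683 + 84409 = 322092$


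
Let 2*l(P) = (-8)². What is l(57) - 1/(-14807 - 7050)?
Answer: 699425/21857 ≈ 32.000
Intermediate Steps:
l(P) = 32 (l(P) = (½)*(-8)² = (½)*64 = 32)
l(57) - 1/(-14807 - 7050) = 32 - 1/(-14807 - 7050) = 32 - 1/(-21857) = 32 - 1*(-1/21857) = 32 + 1/21857 = 699425/21857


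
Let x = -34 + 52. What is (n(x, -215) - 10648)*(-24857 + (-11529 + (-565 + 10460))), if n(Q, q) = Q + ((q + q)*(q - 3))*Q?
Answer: -44417194790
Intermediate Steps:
x = 18
n(Q, q) = Q + 2*Q*q*(-3 + q) (n(Q, q) = Q + ((2*q)*(-3 + q))*Q = Q + (2*q*(-3 + q))*Q = Q + 2*Q*q*(-3 + q))
(n(x, -215) - 10648)*(-24857 + (-11529 + (-565 + 10460))) = (18*(1 - 6*(-215) + 2*(-215)²) - 10648)*(-24857 + (-11529 + (-565 + 10460))) = (18*(1 + 1290 + 2*46225) - 10648)*(-24857 + (-11529 + 9895)) = (18*(1 + 1290 + 92450) - 10648)*(-24857 - 1634) = (18*93741 - 10648)*(-26491) = (1687338 - 10648)*(-26491) = 1676690*(-26491) = -44417194790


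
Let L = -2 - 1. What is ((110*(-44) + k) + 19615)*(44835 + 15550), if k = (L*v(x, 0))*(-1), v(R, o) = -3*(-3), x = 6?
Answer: 893818770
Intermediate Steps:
v(R, o) = 9
L = -3
k = 27 (k = -3*9*(-1) = -27*(-1) = 27)
((110*(-44) + k) + 19615)*(44835 + 15550) = ((110*(-44) + 27) + 19615)*(44835 + 15550) = ((-4840 + 27) + 19615)*60385 = (-4813 + 19615)*60385 = 14802*60385 = 893818770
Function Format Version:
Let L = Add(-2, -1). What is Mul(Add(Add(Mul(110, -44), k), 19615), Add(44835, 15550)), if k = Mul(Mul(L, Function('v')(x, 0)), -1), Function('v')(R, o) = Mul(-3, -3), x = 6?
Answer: 893818770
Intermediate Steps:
Function('v')(R, o) = 9
L = -3
k = 27 (k = Mul(Mul(-3, 9), -1) = Mul(-27, -1) = 27)
Mul(Add(Add(Mul(110, -44), k), 19615), Add(44835, 15550)) = Mul(Add(Add(Mul(110, -44), 27), 19615), Add(44835, 15550)) = Mul(Add(Add(-4840, 27), 19615), 60385) = Mul(Add(-4813, 19615), 60385) = Mul(14802, 60385) = 893818770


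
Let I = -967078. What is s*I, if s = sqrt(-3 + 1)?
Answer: -967078*I*sqrt(2) ≈ -1.3677e+6*I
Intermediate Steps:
s = I*sqrt(2) (s = sqrt(-2) = I*sqrt(2) ≈ 1.4142*I)
s*I = (I*sqrt(2))*(-967078) = -967078*I*sqrt(2)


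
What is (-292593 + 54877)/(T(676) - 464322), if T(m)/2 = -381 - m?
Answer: 59429/116609 ≈ 0.50964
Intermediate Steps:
T(m) = -762 - 2*m (T(m) = 2*(-381 - m) = -762 - 2*m)
(-292593 + 54877)/(T(676) - 464322) = (-292593 + 54877)/((-762 - 2*676) - 464322) = -237716/((-762 - 1352) - 464322) = -237716/(-2114 - 464322) = -237716/(-466436) = -237716*(-1/466436) = 59429/116609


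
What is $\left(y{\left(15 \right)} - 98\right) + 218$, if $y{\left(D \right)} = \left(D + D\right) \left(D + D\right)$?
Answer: $1020$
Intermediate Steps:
$y{\left(D \right)} = 4 D^{2}$ ($y{\left(D \right)} = 2 D 2 D = 4 D^{2}$)
$\left(y{\left(15 \right)} - 98\right) + 218 = \left(4 \cdot 15^{2} - 98\right) + 218 = \left(4 \cdot 225 - 98\right) + 218 = \left(900 - 98\right) + 218 = 802 + 218 = 1020$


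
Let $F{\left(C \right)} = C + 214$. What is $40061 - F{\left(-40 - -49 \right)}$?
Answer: $39838$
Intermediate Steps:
$F{\left(C \right)} = 214 + C$
$40061 - F{\left(-40 - -49 \right)} = 40061 - \left(214 - -9\right) = 40061 - \left(214 + \left(-40 + 49\right)\right) = 40061 - \left(214 + 9\right) = 40061 - 223 = 39838$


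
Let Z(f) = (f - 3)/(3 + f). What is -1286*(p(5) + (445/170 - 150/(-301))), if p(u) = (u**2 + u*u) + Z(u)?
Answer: -702345685/10234 ≈ -68629.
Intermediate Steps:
Z(f) = (-3 + f)/(3 + f)
p(u) = 2*u**2 + (-3 + u)/(3 + u) (p(u) = (u**2 + u*u) + (-3 + u)/(3 + u) = (u**2 + u**2) + (-3 + u)/(3 + u) = 2*u**2 + (-3 + u)/(3 + u))
-1286*(p(5) + (445/170 - 150/(-301))) = -1286*((-3 + 5 + 2*5**2*(3 + 5))/(3 + 5) + (445/170 - 150/(-301))) = -1286*((-3 + 5 + 2*25*8)/8 + (445*(1/170) - 150*(-1/301))) = -1286*((-3 + 5 + 400)/8 + (89/34 + 150/301)) = -1286*((1/8)*402 + 31889/10234) = -1286*(201/4 + 31889/10234) = -1286*1092295/20468 = -702345685/10234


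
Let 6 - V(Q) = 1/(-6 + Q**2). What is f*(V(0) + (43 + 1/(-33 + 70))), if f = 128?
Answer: 698944/111 ≈ 6296.8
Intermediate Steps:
V(Q) = 6 - 1/(-6 + Q**2)
f*(V(0) + (43 + 1/(-33 + 70))) = 128*((-37 + 6*0**2)/(-6 + 0**2) + (43 + 1/(-33 + 70))) = 128*((-37 + 6*0)/(-6 + 0) + (43 + 1/37)) = 128*((-37 + 0)/(-6) + (43 + 1/37)) = 128*(-1/6*(-37) + 1592/37) = 128*(37/6 + 1592/37) = 128*(10921/222) = 698944/111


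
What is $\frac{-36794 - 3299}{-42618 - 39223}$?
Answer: $\frac{40093}{81841} \approx 0.48989$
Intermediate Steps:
$\frac{-36794 - 3299}{-42618 - 39223} = - \frac{40093}{-81841} = \left(-40093\right) \left(- \frac{1}{81841}\right) = \frac{40093}{81841}$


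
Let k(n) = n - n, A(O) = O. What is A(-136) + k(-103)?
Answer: -136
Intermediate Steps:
k(n) = 0
A(-136) + k(-103) = -136 + 0 = -136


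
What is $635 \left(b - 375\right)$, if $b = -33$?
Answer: $-259080$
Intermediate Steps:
$635 \left(b - 375\right) = 635 \left(-33 - 375\right) = 635 \left(-408\right) = -259080$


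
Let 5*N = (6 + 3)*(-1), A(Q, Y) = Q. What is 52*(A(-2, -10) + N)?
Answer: -988/5 ≈ -197.60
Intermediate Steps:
N = -9/5 (N = ((6 + 3)*(-1))/5 = (9*(-1))/5 = (⅕)*(-9) = -9/5 ≈ -1.8000)
52*(A(-2, -10) + N) = 52*(-2 - 9/5) = 52*(-19/5) = -988/5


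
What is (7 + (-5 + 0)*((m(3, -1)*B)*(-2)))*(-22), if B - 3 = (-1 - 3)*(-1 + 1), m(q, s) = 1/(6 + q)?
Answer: -682/3 ≈ -227.33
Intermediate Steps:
B = 3 (B = 3 + (-1 - 3)*(-1 + 1) = 3 - 4*0 = 3 + 0 = 3)
(7 + (-5 + 0)*((m(3, -1)*B)*(-2)))*(-22) = (7 + (-5 + 0)*((3/(6 + 3))*(-2)))*(-22) = (7 - 5*3/9*(-2))*(-22) = (7 - 5*(⅑)*3*(-2))*(-22) = (7 - 5*(-2)/3)*(-22) = (7 - 5*(-⅔))*(-22) = (7 + 10/3)*(-22) = (31/3)*(-22) = -682/3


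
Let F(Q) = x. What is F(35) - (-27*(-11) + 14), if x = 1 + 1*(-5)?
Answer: -315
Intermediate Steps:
x = -4 (x = 1 - 5 = -4)
F(Q) = -4
F(35) - (-27*(-11) + 14) = -4 - (-27*(-11) + 14) = -4 - (297 + 14) = -4 - 1*311 = -4 - 311 = -315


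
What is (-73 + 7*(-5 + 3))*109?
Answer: -9483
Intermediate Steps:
(-73 + 7*(-5 + 3))*109 = (-73 + 7*(-2))*109 = (-73 - 14)*109 = -87*109 = -9483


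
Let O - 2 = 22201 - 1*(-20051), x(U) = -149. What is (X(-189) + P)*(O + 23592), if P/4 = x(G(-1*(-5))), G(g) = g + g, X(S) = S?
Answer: -51689110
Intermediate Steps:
G(g) = 2*g
O = 42254 (O = 2 + (22201 - 1*(-20051)) = 2 + (22201 + 20051) = 2 + 42252 = 42254)
P = -596 (P = 4*(-149) = -596)
(X(-189) + P)*(O + 23592) = (-189 - 596)*(42254 + 23592) = -785*65846 = -51689110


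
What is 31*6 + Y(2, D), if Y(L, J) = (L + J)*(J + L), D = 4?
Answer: 222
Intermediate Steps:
Y(L, J) = (J + L)² (Y(L, J) = (J + L)*(J + L) = (J + L)²)
31*6 + Y(2, D) = 31*6 + (4 + 2)² = 186 + 6² = 186 + 36 = 222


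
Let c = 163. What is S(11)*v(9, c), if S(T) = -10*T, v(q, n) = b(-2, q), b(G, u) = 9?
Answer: -990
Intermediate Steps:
v(q, n) = 9
S(11)*v(9, c) = -10*11*9 = -110*9 = -990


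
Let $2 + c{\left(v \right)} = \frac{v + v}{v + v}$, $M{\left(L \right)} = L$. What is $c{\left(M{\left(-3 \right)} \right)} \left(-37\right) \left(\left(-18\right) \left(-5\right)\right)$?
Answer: $3330$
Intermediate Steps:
$c{\left(v \right)} = -1$ ($c{\left(v \right)} = -2 + \frac{v + v}{v + v} = -2 + \frac{2 v}{2 v} = -2 + 2 v \frac{1}{2 v} = -2 + 1 = -1$)
$c{\left(M{\left(-3 \right)} \right)} \left(-37\right) \left(\left(-18\right) \left(-5\right)\right) = \left(-1\right) \left(-37\right) \left(\left(-18\right) \left(-5\right)\right) = 37 \cdot 90 = 3330$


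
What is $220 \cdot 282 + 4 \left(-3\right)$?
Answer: $62028$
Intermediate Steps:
$220 \cdot 282 + 4 \left(-3\right) = 62040 - 12 = 62028$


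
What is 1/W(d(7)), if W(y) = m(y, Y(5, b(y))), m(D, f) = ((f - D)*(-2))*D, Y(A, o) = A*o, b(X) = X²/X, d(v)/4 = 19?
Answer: -1/46208 ≈ -2.1641e-5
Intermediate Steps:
d(v) = 76 (d(v) = 4*19 = 76)
b(X) = X
m(D, f) = D*(-2*f + 2*D) (m(D, f) = (-2*f + 2*D)*D = D*(-2*f + 2*D))
W(y) = -8*y² (W(y) = 2*y*(y - 5*y) = 2*y*(-4*y) = -8*y²)
1/W(d(7)) = 1/(-8*76²) = 1/(-8*5776) = 1/(-46208) = -1/46208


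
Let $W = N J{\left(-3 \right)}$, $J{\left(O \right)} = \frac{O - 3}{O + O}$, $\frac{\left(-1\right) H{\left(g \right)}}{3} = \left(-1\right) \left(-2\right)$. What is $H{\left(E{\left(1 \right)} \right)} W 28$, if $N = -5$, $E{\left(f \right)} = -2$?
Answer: $840$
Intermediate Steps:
$H{\left(g \right)} = -6$ ($H{\left(g \right)} = - 3 \left(\left(-1\right) \left(-2\right)\right) = \left(-3\right) 2 = -6$)
$J{\left(O \right)} = \frac{-3 + O}{2 O}$
$W = -5$ ($W = - 5 \frac{-3 - 3}{2 \left(-3\right)} = - 5 \cdot \frac{1}{2} \left(- \frac{1}{3}\right) \left(-6\right) = \left(-5\right) 1 = -5$)
$H{\left(E{\left(1 \right)} \right)} W 28 = \left(-6\right) \left(-5\right) 28 = 30 \cdot 28 = 840$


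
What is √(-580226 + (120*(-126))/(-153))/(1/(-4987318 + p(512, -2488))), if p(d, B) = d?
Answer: -4986806*I*√167656754/17 ≈ -3.7983e+9*I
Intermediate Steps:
√(-580226 + (120*(-126))/(-153))/(1/(-4987318 + p(512, -2488))) = √(-580226 + (120*(-126))/(-153))/(1/(-4987318 + 512)) = √(-580226 - 15120*(-1/153))/(1/(-4986806)) = √(-580226 + 1680/17)/(-1/4986806) = √(-9862162/17)*(-4986806) = (I*√167656754/17)*(-4986806) = -4986806*I*√167656754/17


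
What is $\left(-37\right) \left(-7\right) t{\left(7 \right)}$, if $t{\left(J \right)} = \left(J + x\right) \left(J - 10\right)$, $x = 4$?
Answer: $-8547$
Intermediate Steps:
$t{\left(J \right)} = \left(-10 + J\right) \left(4 + J\right)$ ($t{\left(J \right)} = \left(J + 4\right) \left(J - 10\right) = \left(4 + J\right) \left(-10 + J\right) = \left(-10 + J\right) \left(4 + J\right)$)
$\left(-37\right) \left(-7\right) t{\left(7 \right)} = \left(-37\right) \left(-7\right) \left(-40 + 7^{2} - 42\right) = 259 \left(-40 + 49 - 42\right) = 259 \left(-33\right) = -8547$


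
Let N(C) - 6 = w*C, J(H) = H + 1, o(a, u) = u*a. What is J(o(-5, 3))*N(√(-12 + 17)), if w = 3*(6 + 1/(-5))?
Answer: -84 - 1218*√5/5 ≈ -628.71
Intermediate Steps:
w = 87/5 (w = 3*(6 - ⅕) = 3*(29/5) = 87/5 ≈ 17.400)
o(a, u) = a*u
J(H) = 1 + H
N(C) = 6 + 87*C/5
J(o(-5, 3))*N(√(-12 + 17)) = (1 - 5*3)*(6 + 87*√(-12 + 17)/5) = (1 - 15)*(6 + 87*√5/5) = -14*(6 + 87*√5/5) = -84 - 1218*√5/5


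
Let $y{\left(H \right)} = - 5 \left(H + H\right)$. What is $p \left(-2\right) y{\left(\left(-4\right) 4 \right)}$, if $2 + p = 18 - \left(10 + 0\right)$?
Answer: $-1920$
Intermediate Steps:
$y{\left(H \right)} = - 10 H$ ($y{\left(H \right)} = - 5 \cdot 2 H = - 10 H$)
$p = 6$ ($p = -2 + \left(18 - \left(10 + 0\right)\right) = -2 + \left(18 - 10\right) = -2 + 8 = 6$)
$p \left(-2\right) y{\left(\left(-4\right) 4 \right)} = 6 \left(-2\right) \left(- 10 \left(\left(-4\right) 4\right)\right) = - 12 \left(\left(-10\right) \left(-16\right)\right) = \left(-12\right) 160 = -1920$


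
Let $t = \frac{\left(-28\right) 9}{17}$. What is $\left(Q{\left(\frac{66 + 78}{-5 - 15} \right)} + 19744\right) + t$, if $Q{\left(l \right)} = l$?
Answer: $\frac{1676368}{85} \approx 19722.0$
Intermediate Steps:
$t = - \frac{252}{17}$ ($t = \left(-252\right) \frac{1}{17} = - \frac{252}{17} \approx -14.824$)
$\left(Q{\left(\frac{66 + 78}{-5 - 15} \right)} + 19744\right) + t = \left(\frac{66 + 78}{-5 - 15} + 19744\right) - \frac{252}{17} = \left(\frac{144}{-20} + 19744\right) - \frac{252}{17} = \left(144 \left(- \frac{1}{20}\right) + 19744\right) - \frac{252}{17} = \left(- \frac{36}{5} + 19744\right) - \frac{252}{17} = \frac{98684}{5} - \frac{252}{17} = \frac{1676368}{85}$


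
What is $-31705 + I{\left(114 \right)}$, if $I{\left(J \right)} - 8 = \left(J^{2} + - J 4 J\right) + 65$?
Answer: $-70620$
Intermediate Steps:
$I{\left(J \right)} = 73 - 3 J^{2}$ ($I{\left(J \right)} = 8 + \left(\left(J^{2} + - J 4 J\right) + 65\right) = 8 + \left(\left(J^{2} + - 4 J J\right) + 65\right) = 8 + \left(\left(J^{2} - 4 J^{2}\right) + 65\right) = 8 - \left(-65 + 3 J^{2}\right) = 73 - 3 J^{2}$)
$-31705 + I{\left(114 \right)} = -31705 + \left(73 - 3 \cdot 114^{2}\right) = -31705 + \left(73 - 38988\right) = -31705 - 38915 = -70620$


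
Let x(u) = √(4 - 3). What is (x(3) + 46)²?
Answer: 2209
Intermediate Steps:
x(u) = 1 (x(u) = √1 = 1)
(x(3) + 46)² = (1 + 46)² = 47² = 2209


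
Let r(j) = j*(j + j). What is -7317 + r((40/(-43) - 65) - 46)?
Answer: 32800805/1849 ≈ 17740.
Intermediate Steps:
r(j) = 2*j**2 (r(j) = j*(2*j) = 2*j**2)
-7317 + r((40/(-43) - 65) - 46) = -7317 + 2*((40/(-43) - 65) - 46)**2 = -7317 + 2*((40*(-1/43) - 65) - 46)**2 = -7317 + 2*((-40/43 - 65) - 46)**2 = -7317 + 2*(-2835/43 - 46)**2 = -7317 + 2*(-4813/43)**2 = -7317 + 2*(23164969/1849) = -7317 + 46329938/1849 = 32800805/1849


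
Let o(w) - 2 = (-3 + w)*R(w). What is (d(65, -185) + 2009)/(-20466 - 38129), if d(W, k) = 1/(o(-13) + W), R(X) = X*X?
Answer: -5297732/154515015 ≈ -0.034286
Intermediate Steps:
R(X) = X²
o(w) = 2 + w²*(-3 + w) (o(w) = 2 + (-3 + w)*w² = 2 + w²*(-3 + w))
d(W, k) = 1/(-2702 + W) (d(W, k) = 1/((2 + (-13)³ - 3*(-13)²) + W) = 1/((2 - 2197 - 3*169) + W) = 1/((2 - 2197 - 507) + W) = 1/(-2702 + W))
(d(65, -185) + 2009)/(-20466 - 38129) = (1/(-2702 + 65) + 2009)/(-20466 - 38129) = (1/(-2637) + 2009)/(-58595) = (-1/2637 + 2009)*(-1/58595) = (5297732/2637)*(-1/58595) = -5297732/154515015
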